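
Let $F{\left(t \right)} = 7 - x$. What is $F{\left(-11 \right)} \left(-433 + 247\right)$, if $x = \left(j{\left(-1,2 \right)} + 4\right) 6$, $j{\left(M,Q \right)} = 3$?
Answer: $6510$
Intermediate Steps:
$x = 42$ ($x = \left(3 + 4\right) 6 = 7 \cdot 6 = 42$)
$F{\left(t \right)} = -35$ ($F{\left(t \right)} = 7 - 42 = -35$)
$F{\left(-11 \right)} \left(-433 + 247\right) = - 35 \left(-433 + 247\right) = \left(-35\right) \left(-186\right) = 6510$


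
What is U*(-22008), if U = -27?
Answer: 594216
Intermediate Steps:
U*(-22008) = -27*(-22008) = 594216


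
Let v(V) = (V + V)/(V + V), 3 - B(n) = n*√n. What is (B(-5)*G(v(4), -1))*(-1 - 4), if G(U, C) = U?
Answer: -15 - 25*I*√5 ≈ -15.0 - 55.902*I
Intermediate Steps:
B(n) = 3 - n^(3/2) (B(n) = 3 - n*√n = 3 - n^(3/2))
v(V) = 1 (v(V) = (2*V)/((2*V)) = (2*V)*(1/(2*V)) = 1)
(B(-5)*G(v(4), -1))*(-1 - 4) = ((3 - (-5)^(3/2))*1)*(-1 - 4) = ((3 - (-5)*I*√5)*1)*(-5) = ((3 + 5*I*√5)*1)*(-5) = (3 + 5*I*√5)*(-5) = -15 - 25*I*√5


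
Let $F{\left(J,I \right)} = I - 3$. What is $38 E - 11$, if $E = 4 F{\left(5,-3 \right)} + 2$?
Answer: $-847$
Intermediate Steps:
$F{\left(J,I \right)} = -3 + I$
$E = -22$ ($E = 4 \left(-3 - 3\right) + 2 = 4 \left(-6\right) + 2 = -24 + 2 = -22$)
$38 E - 11 = 38 \left(-22\right) - 11 = -836 - 11 = -847$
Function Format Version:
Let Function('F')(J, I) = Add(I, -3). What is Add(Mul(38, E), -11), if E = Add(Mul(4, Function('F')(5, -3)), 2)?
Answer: -847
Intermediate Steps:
Function('F')(J, I) = Add(-3, I)
E = -22 (E = Add(Mul(4, Add(-3, -3)), 2) = Add(Mul(4, -6), 2) = Add(-24, 2) = -22)
Add(Mul(38, E), -11) = Add(Mul(38, -22), -11) = Add(-836, -11) = -847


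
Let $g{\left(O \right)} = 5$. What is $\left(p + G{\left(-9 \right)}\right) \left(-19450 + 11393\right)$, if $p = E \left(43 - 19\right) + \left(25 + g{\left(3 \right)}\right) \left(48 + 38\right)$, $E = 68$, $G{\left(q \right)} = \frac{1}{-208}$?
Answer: $- \frac{7058697415}{208} \approx -3.3936 \cdot 10^{7}$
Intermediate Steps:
$G{\left(q \right)} = - \frac{1}{208}$
$p = 4212$ ($p = 68 \left(43 - 19\right) + \left(25 + 5\right) \left(48 + 38\right) = 68 \cdot 24 + 30 \cdot 86 = 1632 + 2580 = 4212$)
$\left(p + G{\left(-9 \right)}\right) \left(-19450 + 11393\right) = \left(4212 - \frac{1}{208}\right) \left(-19450 + 11393\right) = \frac{876095}{208} \left(-8057\right) = - \frac{7058697415}{208}$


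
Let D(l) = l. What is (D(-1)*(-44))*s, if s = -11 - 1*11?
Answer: -968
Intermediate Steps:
s = -22 (s = -11 - 11 = -22)
(D(-1)*(-44))*s = -1*(-44)*(-22) = 44*(-22) = -968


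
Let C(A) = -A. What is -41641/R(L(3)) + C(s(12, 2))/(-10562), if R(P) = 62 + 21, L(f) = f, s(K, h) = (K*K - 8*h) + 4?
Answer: -219900643/438323 ≈ -501.69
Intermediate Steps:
s(K, h) = 4 + K**2 - 8*h (s(K, h) = (K**2 - 8*h) + 4 = 4 + K**2 - 8*h)
R(P) = 83
-41641/R(L(3)) + C(s(12, 2))/(-10562) = -41641/83 - (4 + 12**2 - 8*2)/(-10562) = -41641*1/83 - (4 + 144 - 16)*(-1/10562) = -41641/83 - 1*132*(-1/10562) = -41641/83 - 132*(-1/10562) = -41641/83 + 66/5281 = -219900643/438323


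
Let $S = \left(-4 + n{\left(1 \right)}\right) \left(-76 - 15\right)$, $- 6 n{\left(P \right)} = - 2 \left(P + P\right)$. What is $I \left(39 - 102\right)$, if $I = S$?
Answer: $-19110$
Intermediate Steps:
$n{\left(P \right)} = \frac{2 P}{3}$ ($n{\left(P \right)} = - \frac{\left(-2\right) \left(P + P\right)}{6} = - \frac{\left(-2\right) 2 P}{6} = - \frac{\left(-4\right) P}{6} = \frac{2 P}{3}$)
$S = \frac{910}{3}$ ($S = \left(-4 + \frac{2}{3} \cdot 1\right) \left(-76 - 15\right) = \left(-4 + \frac{2}{3}\right) \left(-91\right) = \left(- \frac{10}{3}\right) \left(-91\right) = \frac{910}{3} \approx 303.33$)
$I = \frac{910}{3} \approx 303.33$
$I \left(39 - 102\right) = \frac{910 \left(39 - 102\right)}{3} = \frac{910}{3} \left(-63\right) = -19110$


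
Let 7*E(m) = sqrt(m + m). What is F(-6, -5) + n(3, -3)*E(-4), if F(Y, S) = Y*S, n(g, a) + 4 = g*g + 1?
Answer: 30 + 12*I*sqrt(2)/7 ≈ 30.0 + 2.4244*I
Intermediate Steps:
n(g, a) = -3 + g**2 (n(g, a) = -4 + (g*g + 1) = -4 + (g**2 + 1) = -4 + (1 + g**2) = -3 + g**2)
F(Y, S) = S*Y
E(m) = sqrt(2)*sqrt(m)/7 (E(m) = sqrt(m + m)/7 = sqrt(2*m)/7 = (sqrt(2)*sqrt(m))/7 = sqrt(2)*sqrt(m)/7)
F(-6, -5) + n(3, -3)*E(-4) = -5*(-6) + (-3 + 3**2)*(sqrt(2)*sqrt(-4)/7) = 30 + (-3 + 9)*(sqrt(2)*(2*I)/7) = 30 + 6*(2*I*sqrt(2)/7) = 30 + 12*I*sqrt(2)/7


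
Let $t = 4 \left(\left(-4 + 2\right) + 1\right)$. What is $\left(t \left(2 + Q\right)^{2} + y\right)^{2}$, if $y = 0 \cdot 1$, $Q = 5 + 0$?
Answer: $38416$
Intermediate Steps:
$Q = 5$
$t = -4$ ($t = 4 \left(-2 + 1\right) = 4 \left(-1\right) = -4$)
$y = 0$
$\left(t \left(2 + Q\right)^{2} + y\right)^{2} = \left(- 4 \left(2 + 5\right)^{2} + 0\right)^{2} = \left(- 4 \cdot 7^{2} + 0\right)^{2} = \left(\left(-4\right) 49 + 0\right)^{2} = \left(-196 + 0\right)^{2} = \left(-196\right)^{2} = 38416$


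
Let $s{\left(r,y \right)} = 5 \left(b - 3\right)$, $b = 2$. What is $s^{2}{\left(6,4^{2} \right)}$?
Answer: $25$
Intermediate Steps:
$s{\left(r,y \right)} = -5$ ($s{\left(r,y \right)} = 5 \left(2 - 3\right) = 5 \left(-1\right) = -5$)
$s^{2}{\left(6,4^{2} \right)} = \left(-5\right)^{2} = 25$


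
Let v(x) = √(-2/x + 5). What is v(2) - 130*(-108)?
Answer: 14042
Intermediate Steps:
v(x) = √(5 - 2/x)
v(2) - 130*(-108) = √(5 - 2/2) - 130*(-108) = √(5 - 2*½) + 14040 = √(5 - 1) + 14040 = √4 + 14040 = 2 + 14040 = 14042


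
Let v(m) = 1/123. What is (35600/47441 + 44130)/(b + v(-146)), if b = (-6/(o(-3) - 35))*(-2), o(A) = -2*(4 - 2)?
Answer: -3347677481070/22724239 ≈ -1.4732e+5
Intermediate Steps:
v(m) = 1/123
o(A) = -4 (o(A) = -2*2 = -4)
b = -4/13 (b = (-6/(-4 - 35))*(-2) = (-6/(-39))*(-2) = -1/39*(-6)*(-2) = (2/13)*(-2) = -4/13 ≈ -0.30769)
(35600/47441 + 44130)/(b + v(-146)) = (35600/47441 + 44130)/(-4/13 + 1/123) = (35600*(1/47441) + 44130)/(-479/1599) = (35600/47441 + 44130)*(-1599/479) = (2093606930/47441)*(-1599/479) = -3347677481070/22724239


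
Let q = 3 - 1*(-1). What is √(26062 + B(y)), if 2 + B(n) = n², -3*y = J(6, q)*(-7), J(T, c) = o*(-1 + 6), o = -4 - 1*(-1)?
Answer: √27285 ≈ 165.18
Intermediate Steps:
q = 4 (q = 3 + 1 = 4)
o = -3 (o = -4 + 1 = -3)
J(T, c) = -15 (J(T, c) = -3*(-1 + 6) = -3*5 = -15)
y = -35 (y = -(-5)*(-7) = -⅓*105 = -35)
B(n) = -2 + n²
√(26062 + B(y)) = √(26062 + (-2 + (-35)²)) = √(26062 + (-2 + 1225)) = √(26062 + 1223) = √27285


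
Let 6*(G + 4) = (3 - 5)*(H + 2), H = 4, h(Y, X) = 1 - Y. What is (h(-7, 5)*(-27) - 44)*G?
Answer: 1560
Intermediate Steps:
G = -6 (G = -4 + ((3 - 5)*(4 + 2))/6 = -4 + (-2*6)/6 = -4 + (⅙)*(-12) = -4 - 2 = -6)
(h(-7, 5)*(-27) - 44)*G = ((1 - 1*(-7))*(-27) - 44)*(-6) = ((1 + 7)*(-27) - 44)*(-6) = (8*(-27) - 44)*(-6) = (-216 - 44)*(-6) = -260*(-6) = 1560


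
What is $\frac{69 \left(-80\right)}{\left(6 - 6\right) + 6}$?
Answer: $-920$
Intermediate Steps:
$\frac{69 \left(-80\right)}{\left(6 - 6\right) + 6} = \frac{1}{\left(6 - 6\right) + 6} \left(-5520\right) = \frac{1}{0 + 6} \left(-5520\right) = \frac{1}{6} \left(-5520\right) = -920$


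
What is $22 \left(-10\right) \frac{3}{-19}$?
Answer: $\frac{660}{19} \approx 34.737$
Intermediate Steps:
$22 \left(-10\right) \frac{3}{-19} = - 220 \cdot 3 \left(- \frac{1}{19}\right) = \left(-220\right) \left(- \frac{3}{19}\right) = \frac{660}{19}$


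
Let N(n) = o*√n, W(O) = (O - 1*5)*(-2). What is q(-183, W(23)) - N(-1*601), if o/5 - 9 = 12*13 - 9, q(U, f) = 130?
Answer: 130 - 780*I*√601 ≈ 130.0 - 19122.0*I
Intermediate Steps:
W(O) = 10 - 2*O (W(O) = (O - 5)*(-2) = (-5 + O)*(-2) = 10 - 2*O)
o = 780 (o = 45 + 5*(12*13 - 9) = 45 + 5*(156 - 9) = 45 + 5*147 = 45 + 735 = 780)
N(n) = 780*√n
q(-183, W(23)) - N(-1*601) = 130 - 780*√(-1*601) = 130 - 780*√(-601) = 130 - 780*I*√601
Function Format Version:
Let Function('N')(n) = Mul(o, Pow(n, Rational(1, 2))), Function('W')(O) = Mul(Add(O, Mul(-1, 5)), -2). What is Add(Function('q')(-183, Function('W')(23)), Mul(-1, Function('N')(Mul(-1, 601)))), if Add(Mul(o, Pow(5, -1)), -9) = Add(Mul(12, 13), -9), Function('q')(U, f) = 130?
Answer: Add(130, Mul(-780, I, Pow(601, Rational(1, 2)))) ≈ Add(130.00, Mul(-19122., I))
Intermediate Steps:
Function('W')(O) = Add(10, Mul(-2, O)) (Function('W')(O) = Mul(Add(O, -5), -2) = Mul(Add(-5, O), -2) = Add(10, Mul(-2, O)))
o = 780 (o = Add(45, Mul(5, Add(Mul(12, 13), -9))) = Add(45, Mul(5, Add(156, -9))) = Add(45, Mul(5, 147)) = Add(45, 735) = 780)
Function('N')(n) = Mul(780, Pow(n, Rational(1, 2)))
Add(Function('q')(-183, Function('W')(23)), Mul(-1, Function('N')(Mul(-1, 601)))) = Add(130, Mul(-1, Mul(780, Pow(Mul(-1, 601), Rational(1, 2))))) = Add(130, Mul(-1, Mul(780, Pow(-601, Rational(1, 2))))) = Add(130, Mul(-1, Mul(780, Mul(I, Pow(601, Rational(1, 2)))))) = Add(130, Mul(-1, Mul(780, I, Pow(601, Rational(1, 2))))) = Add(130, Mul(-780, I, Pow(601, Rational(1, 2))))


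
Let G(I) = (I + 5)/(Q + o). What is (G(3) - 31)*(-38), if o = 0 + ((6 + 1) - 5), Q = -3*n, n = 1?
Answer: 1482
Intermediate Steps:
Q = -3 (Q = -3*1 = -3)
o = 2 (o = 0 + (7 - 5) = 0 + 2 = 2)
G(I) = -5 - I (G(I) = (I + 5)/(-3 + 2) = (5 + I)/(-1) = (5 + I)*(-1) = -5 - I)
(G(3) - 31)*(-38) = ((-5 - 1*3) - 31)*(-38) = ((-5 - 3) - 31)*(-38) = (-8 - 31)*(-38) = -39*(-38) = 1482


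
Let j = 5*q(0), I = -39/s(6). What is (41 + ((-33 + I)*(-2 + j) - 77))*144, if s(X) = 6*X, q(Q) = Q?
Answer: 4632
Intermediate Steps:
I = -13/12 (I = -39/(6*6) = -39/36 = -39*1/36 = -13/12 ≈ -1.0833)
j = 0 (j = 5*0 = 0)
(41 + ((-33 + I)*(-2 + j) - 77))*144 = (41 + ((-33 - 13/12)*(-2 + 0) - 77))*144 = (41 + (-409/12*(-2) - 77))*144 = (41 + (409/6 - 77))*144 = (41 - 53/6)*144 = (193/6)*144 = 4632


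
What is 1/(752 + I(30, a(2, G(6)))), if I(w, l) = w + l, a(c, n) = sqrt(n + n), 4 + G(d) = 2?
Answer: 391/305764 - I/305764 ≈ 0.0012788 - 3.2705e-6*I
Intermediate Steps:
G(d) = -2 (G(d) = -4 + 2 = -2)
a(c, n) = sqrt(2)*sqrt(n) (a(c, n) = sqrt(2*n) = sqrt(2)*sqrt(n))
I(w, l) = l + w
1/(752 + I(30, a(2, G(6)))) = 1/(752 + (sqrt(2)*sqrt(-2) + 30)) = 1/(752 + (sqrt(2)*(I*sqrt(2)) + 30)) = 1/(752 + (2*I + 30)) = 1/(752 + (30 + 2*I)) = 1/(782 + 2*I) = (782 - 2*I)/611528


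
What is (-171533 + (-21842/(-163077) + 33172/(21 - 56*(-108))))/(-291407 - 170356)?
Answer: 56587707700829/152337816771273 ≈ 0.37146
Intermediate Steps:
(-171533 + (-21842/(-163077) + 33172/(21 - 56*(-108))))/(-291407 - 170356) = (-171533 + (-21842*(-1/163077) + 33172/(21 + 6048)))/(-461763) = (-171533 + (21842/163077 + 33172/6069))*(-1/461763) = (-171533 + 1847383114/329904771)*(-1/461763) = -56587707700829/329904771*(-1/461763) = 56587707700829/152337816771273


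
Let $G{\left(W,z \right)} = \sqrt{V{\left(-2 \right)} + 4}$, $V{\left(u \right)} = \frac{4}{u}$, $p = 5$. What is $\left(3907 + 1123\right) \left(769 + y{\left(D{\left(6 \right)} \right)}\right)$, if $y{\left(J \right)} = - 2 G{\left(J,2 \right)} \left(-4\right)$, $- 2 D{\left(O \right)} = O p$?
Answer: $3868070 + 40240 \sqrt{2} \approx 3.925 \cdot 10^{6}$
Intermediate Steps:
$G{\left(W,z \right)} = \sqrt{2}$ ($G{\left(W,z \right)} = \sqrt{\frac{4}{-2} + 4} = \sqrt{4 \left(- \frac{1}{2}\right) + 4} = \sqrt{-2 + 4} = \sqrt{2}$)
$D{\left(O \right)} = - \frac{5 O}{2}$ ($D{\left(O \right)} = - \frac{O 5}{2} = - \frac{5 O}{2}$)
$y{\left(J \right)} = 8 \sqrt{2}$ ($y{\left(J \right)} = - 2 \sqrt{2} \left(-4\right) = 8 \sqrt{2}$)
$\left(3907 + 1123\right) \left(769 + y{\left(D{\left(6 \right)} \right)}\right) = \left(3907 + 1123\right) \left(769 + 8 \sqrt{2}\right) = 5030 \left(769 + 8 \sqrt{2}\right) = 3868070 + 40240 \sqrt{2}$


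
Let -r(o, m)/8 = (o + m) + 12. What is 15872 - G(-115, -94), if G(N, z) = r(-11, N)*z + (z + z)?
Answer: 101788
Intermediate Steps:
r(o, m) = -96 - 8*m - 8*o (r(o, m) = -8*((o + m) + 12) = -8*((m + o) + 12) = -8*(12 + m + o) = -96 - 8*m - 8*o)
G(N, z) = 2*z + z*(-8 - 8*N) (G(N, z) = (-96 - 8*N - 8*(-11))*z + (z + z) = (-96 - 8*N + 88)*z + 2*z = (-8 - 8*N)*z + 2*z = z*(-8 - 8*N) + 2*z = 2*z + z*(-8 - 8*N))
15872 - G(-115, -94) = 15872 - (-2)*(-94)*(3 + 4*(-115)) = 15872 - (-2)*(-94)*(3 - 460) = 15872 - (-2)*(-94)*(-457) = 15872 - 1*(-85916) = 15872 + 85916 = 101788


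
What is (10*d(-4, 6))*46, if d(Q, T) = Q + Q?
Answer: -3680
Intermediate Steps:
d(Q, T) = 2*Q
(10*d(-4, 6))*46 = (10*(2*(-4)))*46 = (10*(-8))*46 = -80*46 = -3680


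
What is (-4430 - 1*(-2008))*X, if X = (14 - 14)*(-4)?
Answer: 0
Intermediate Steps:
X = 0 (X = 0*(-4) = 0)
(-4430 - 1*(-2008))*X = (-4430 - 1*(-2008))*0 = (-4430 + 2008)*0 = -2422*0 = 0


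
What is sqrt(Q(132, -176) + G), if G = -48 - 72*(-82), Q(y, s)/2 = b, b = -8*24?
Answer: 12*sqrt(38) ≈ 73.973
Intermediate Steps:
b = -192
Q(y, s) = -384 (Q(y, s) = 2*(-192) = -384)
G = 5856 (G = -48 + 5904 = 5856)
sqrt(Q(132, -176) + G) = sqrt(-384 + 5856) = sqrt(5472) = 12*sqrt(38)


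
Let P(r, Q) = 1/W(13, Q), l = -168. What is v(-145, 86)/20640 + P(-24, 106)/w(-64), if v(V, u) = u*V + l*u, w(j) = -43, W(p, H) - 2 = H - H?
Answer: -13579/10320 ≈ -1.3158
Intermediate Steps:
W(p, H) = 2 (W(p, H) = 2 + (H - H) = 2 + 0 = 2)
v(V, u) = -168*u + V*u (v(V, u) = u*V - 168*u = V*u - 168*u = -168*u + V*u)
P(r, Q) = ½ (P(r, Q) = 1/2 = ½)
v(-145, 86)/20640 + P(-24, 106)/w(-64) = (86*(-168 - 145))/20640 + (½)/(-43) = (86*(-313))*(1/20640) + (½)*(-1/43) = -26918*1/20640 - 1/86 = -313/240 - 1/86 = -13579/10320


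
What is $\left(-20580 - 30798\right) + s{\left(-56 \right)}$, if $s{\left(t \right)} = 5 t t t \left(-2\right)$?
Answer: $1704782$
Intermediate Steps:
$s{\left(t \right)} = - 10 t^{3}$ ($s{\left(t \right)} = 5 t t^{2} \left(-2\right) = 5 t \left(- 2 t^{2}\right) = - 10 t^{3}$)
$\left(-20580 - 30798\right) + s{\left(-56 \right)} = \left(-20580 - 30798\right) - 10 \left(-56\right)^{3} = -51378 - -1756160 = -51378 + 1756160 = 1704782$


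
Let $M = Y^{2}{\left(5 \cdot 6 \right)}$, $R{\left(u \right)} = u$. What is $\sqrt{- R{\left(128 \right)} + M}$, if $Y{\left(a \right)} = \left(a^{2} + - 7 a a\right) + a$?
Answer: $2 \sqrt{7209193} \approx 5370.0$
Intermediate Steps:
$Y{\left(a \right)} = a - 6 a^{2}$ ($Y{\left(a \right)} = \left(a^{2} - 7 a^{2}\right) + a = - 6 a^{2} + a = a - 6 a^{2}$)
$M = 28836900$ ($M = \left(5 \cdot 6 \left(1 - 6 \cdot 5 \cdot 6\right)\right)^{2} = \left(30 \left(1 - 180\right)\right)^{2} = \left(30 \left(-179\right)\right)^{2} = \left(-5370\right)^{2} = 28836900$)
$\sqrt{- R{\left(128 \right)} + M} = \sqrt{\left(-1\right) 128 + 28836900} = \sqrt{-128 + 28836900} = \sqrt{28836772} = 2 \sqrt{7209193}$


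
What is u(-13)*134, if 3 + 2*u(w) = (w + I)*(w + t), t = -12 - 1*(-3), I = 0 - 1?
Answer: 20435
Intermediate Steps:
I = -1
t = -9 (t = -12 + 3 = -9)
u(w) = -3/2 + (-1 + w)*(-9 + w)/2 (u(w) = -3/2 + ((w - 1)*(w - 9))/2 = -3/2 + ((-1 + w)*(-9 + w))/2 = -3/2 + (-1 + w)*(-9 + w)/2)
u(-13)*134 = (3 + (½)*(-13)² - 5*(-13))*134 = (3 + (½)*169 + 65)*134 = (3 + 169/2 + 65)*134 = (305/2)*134 = 20435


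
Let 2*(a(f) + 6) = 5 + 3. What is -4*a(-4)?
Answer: 8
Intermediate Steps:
a(f) = -2 (a(f) = -6 + (5 + 3)/2 = -6 + (½)*8 = -6 + 4 = -2)
-4*a(-4) = -4*(-2) = 8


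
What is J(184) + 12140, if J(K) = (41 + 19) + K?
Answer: 12384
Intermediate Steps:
J(K) = 60 + K
J(184) + 12140 = (60 + 184) + 12140 = 244 + 12140 = 12384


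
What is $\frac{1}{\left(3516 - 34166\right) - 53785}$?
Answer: $- \frac{1}{84435} \approx -1.1843 \cdot 10^{-5}$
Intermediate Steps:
$\frac{1}{\left(3516 - 34166\right) - 53785} = \frac{1}{-30650 - 53785} = \frac{1}{-84435} = - \frac{1}{84435}$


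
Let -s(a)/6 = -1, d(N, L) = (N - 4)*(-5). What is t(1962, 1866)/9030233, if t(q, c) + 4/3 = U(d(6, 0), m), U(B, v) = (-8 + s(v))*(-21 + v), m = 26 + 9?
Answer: -88/27090699 ≈ -3.2483e-6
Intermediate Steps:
d(N, L) = 20 - 5*N (d(N, L) = (-4 + N)*(-5) = 20 - 5*N)
s(a) = 6 (s(a) = -6*(-1) = 6)
m = 35
U(B, v) = 42 - 2*v (U(B, v) = (-8 + 6)*(-21 + v) = -2*(-21 + v) = 42 - 2*v)
t(q, c) = -88/3 (t(q, c) = -4/3 + (42 - 2*35) = -4/3 + (42 - 70) = -4/3 - 28 = -88/3)
t(1962, 1866)/9030233 = -88/3/9030233 = -88/3*1/9030233 = -88/27090699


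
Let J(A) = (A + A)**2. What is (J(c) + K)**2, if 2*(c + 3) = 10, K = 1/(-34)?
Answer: 294849/1156 ≈ 255.06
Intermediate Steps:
K = -1/34 ≈ -0.029412
c = 2 (c = -3 + (1/2)*10 = -3 + 5 = 2)
J(A) = 4*A**2 (J(A) = (2*A)**2 = 4*A**2)
(J(c) + K)**2 = (4*2**2 - 1/34)**2 = (4*4 - 1/34)**2 = (16 - 1/34)**2 = (543/34)**2 = 294849/1156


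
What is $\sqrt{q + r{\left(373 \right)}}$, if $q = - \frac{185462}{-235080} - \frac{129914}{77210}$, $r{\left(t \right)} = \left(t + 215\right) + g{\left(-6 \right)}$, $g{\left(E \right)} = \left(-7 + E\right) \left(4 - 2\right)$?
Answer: $\frac{\sqrt{513477162860792935}}{30250878} \approx 23.688$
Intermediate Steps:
$g{\left(E \right)} = -14 + 2 E$ ($g{\left(E \right)} = \left(-7 + E\right) 2 = -14 + 2 E$)
$r{\left(t \right)} = 189 + t$ ($r{\left(t \right)} = \left(t + 215\right) + \left(-14 + 2 \left(-6\right)\right) = \left(215 + t\right) - 26 = 189 + t$)
$q = - \frac{162206621}{181505268}$ ($q = \left(-185462\right) \left(- \frac{1}{235080}\right) - \frac{64957}{38605} = \frac{92731}{117540} - \frac{64957}{38605} = - \frac{162206621}{181505268} \approx -0.89367$)
$\sqrt{q + r{\left(373 \right)}} = \sqrt{- \frac{162206621}{181505268} + \left(189 + 373\right)} = \sqrt{- \frac{162206621}{181505268} + 562} = \sqrt{\frac{101843753995}{181505268}} = \frac{\sqrt{513477162860792935}}{30250878}$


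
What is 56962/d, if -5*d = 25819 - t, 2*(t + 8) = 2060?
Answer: -284810/24797 ≈ -11.486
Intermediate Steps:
t = 1022 (t = -8 + (½)*2060 = -8 + 1030 = 1022)
d = -24797/5 (d = -(25819 - 1*1022)/5 = -(25819 - 1022)/5 = -⅕*24797 = -24797/5 ≈ -4959.4)
56962/d = 56962/(-24797/5) = 56962*(-5/24797) = -284810/24797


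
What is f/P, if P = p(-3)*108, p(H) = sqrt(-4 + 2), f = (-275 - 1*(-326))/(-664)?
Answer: 17*I*sqrt(2)/47808 ≈ 0.00050288*I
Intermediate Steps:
f = -51/664 (f = (-275 + 326)*(-1/664) = 51*(-1/664) = -51/664 ≈ -0.076807)
p(H) = I*sqrt(2) (p(H) = sqrt(-2) = I*sqrt(2))
P = 108*I*sqrt(2) (P = (I*sqrt(2))*108 = 108*I*sqrt(2) ≈ 152.74*I)
f/P = -51*(-I*sqrt(2)/216)/664 = -(-17)*I*sqrt(2)/47808 = 17*I*sqrt(2)/47808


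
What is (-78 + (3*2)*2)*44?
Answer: -2904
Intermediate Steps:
(-78 + (3*2)*2)*44 = (-78 + 6*2)*44 = (-78 + 12)*44 = -66*44 = -2904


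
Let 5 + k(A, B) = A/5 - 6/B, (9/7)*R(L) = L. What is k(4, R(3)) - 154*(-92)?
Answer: 495643/35 ≈ 14161.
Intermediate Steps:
R(L) = 7*L/9
k(A, B) = -5 - 6/B + A/5 (k(A, B) = -5 + (A/5 - 6/B) = -5 + (-6/B + A/5) = -5 - 6/B + A/5)
k(4, R(3)) - 154*(-92) = (-5 - 6/((7/9)*3) + (⅕)*4) - 154*(-92) = (-5 - 6/7/3 + ⅘) + 14168 = (-5 - 6*3/7 + ⅘) + 14168 = (-5 - 18/7 + ⅘) + 14168 = -237/35 + 14168 = 495643/35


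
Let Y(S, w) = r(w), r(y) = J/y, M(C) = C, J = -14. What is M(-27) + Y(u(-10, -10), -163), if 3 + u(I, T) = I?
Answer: -4387/163 ≈ -26.914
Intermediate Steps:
u(I, T) = -3 + I
r(y) = -14/y
Y(S, w) = -14/w
M(-27) + Y(u(-10, -10), -163) = -27 - 14/(-163) = -27 - 14*(-1/163) = -27 + 14/163 = -4387/163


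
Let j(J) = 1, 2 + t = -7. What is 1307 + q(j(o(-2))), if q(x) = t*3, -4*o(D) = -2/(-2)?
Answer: 1280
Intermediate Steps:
o(D) = -1/4 (o(D) = -(-1)/(2*(-2)) = -(-1)*(-1)/(2*2) = -1/4*1 = -1/4)
t = -9 (t = -2 - 7 = -9)
q(x) = -27 (q(x) = -9*3 = -27)
1307 + q(j(o(-2))) = 1307 - 27 = 1280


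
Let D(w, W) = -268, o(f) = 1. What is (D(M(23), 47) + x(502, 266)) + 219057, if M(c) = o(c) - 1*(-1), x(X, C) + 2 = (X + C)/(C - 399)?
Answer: 29097903/133 ≈ 2.1878e+5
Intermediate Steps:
x(X, C) = -2 + (C + X)/(-399 + C) (x(X, C) = -2 + (X + C)/(C - 399) = -2 + (C + X)/(-399 + C))
M(c) = 2 (M(c) = 1 - 1*(-1) = 1 + 1 = 2)
(D(M(23), 47) + x(502, 266)) + 219057 = (-268 + (798 + 502 - 1*266)/(-399 + 266)) + 219057 = (-268 + (798 + 502 - 266)/(-133)) + 219057 = (-268 - 1/133*1034) + 219057 = (-268 - 1034/133) + 219057 = -36678/133 + 219057 = 29097903/133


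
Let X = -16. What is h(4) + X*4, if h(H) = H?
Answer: -60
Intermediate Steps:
h(4) + X*4 = 4 - 16*4 = 4 - 64 = -60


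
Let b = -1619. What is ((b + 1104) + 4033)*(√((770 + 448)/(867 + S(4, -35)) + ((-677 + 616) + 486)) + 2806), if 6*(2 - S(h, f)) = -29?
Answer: 9871508 + 3518*√239207381/749 ≈ 9.9442e+6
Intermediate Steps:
S(h, f) = 41/6 (S(h, f) = 2 - ⅙*(-29) = 2 + 29/6 = 41/6)
((b + 1104) + 4033)*(√((770 + 448)/(867 + S(4, -35)) + ((-677 + 616) + 486)) + 2806) = ((-1619 + 1104) + 4033)*(√((770 + 448)/(867 + 41/6) + ((-677 + 616) + 486)) + 2806) = (-515 + 4033)*(√(1218/(5243/6) + (-61 + 486)) + 2806) = 3518*(√(1218*(6/5243) + 425) + 2806) = 3518*(√(1044/749 + 425) + 2806) = 3518*(√(319369/749) + 2806) = 3518*(√239207381/749 + 2806) = 3518*(2806 + √239207381/749) = 9871508 + 3518*√239207381/749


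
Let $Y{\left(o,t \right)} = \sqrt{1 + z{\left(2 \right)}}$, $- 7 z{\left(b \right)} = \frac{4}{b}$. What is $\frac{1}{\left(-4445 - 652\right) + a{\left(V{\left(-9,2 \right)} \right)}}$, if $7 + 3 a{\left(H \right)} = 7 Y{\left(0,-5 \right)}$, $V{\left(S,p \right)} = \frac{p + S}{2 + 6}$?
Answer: $- \frac{45894}{234028769} - \frac{3 \sqrt{35}}{234028769} \approx -0.00019618$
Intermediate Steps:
$z{\left(b \right)} = - \frac{4}{7 b}$ ($z{\left(b \right)} = - \frac{4 \frac{1}{b}}{7} = - \frac{4}{7 b}$)
$V{\left(S,p \right)} = \frac{S}{8} + \frac{p}{8}$ ($V{\left(S,p \right)} = \frac{S + p}{8} = \left(S + p\right) \frac{1}{8} = \frac{S}{8} + \frac{p}{8}$)
$Y{\left(o,t \right)} = \frac{\sqrt{35}}{7}$ ($Y{\left(o,t \right)} = \sqrt{1 - \frac{4}{7 \cdot 2}} = \sqrt{1 - \frac{2}{7}} = \sqrt{\frac{5}{7}} = \frac{\sqrt{35}}{7}$)
$a{\left(H \right)} = - \frac{7}{3} + \frac{\sqrt{35}}{3}$ ($a{\left(H \right)} = - \frac{7}{3} + \frac{7 \frac{\sqrt{35}}{7}}{3} = - \frac{7}{3} + \frac{\sqrt{35}}{3}$)
$\frac{1}{\left(-4445 - 652\right) + a{\left(V{\left(-9,2 \right)} \right)}} = \frac{1}{\left(-4445 - 652\right) - \left(\frac{7}{3} - \frac{\sqrt{35}}{3}\right)} = \frac{1}{-5097 - \left(\frac{7}{3} - \frac{\sqrt{35}}{3}\right)} = \frac{1}{- \frac{15298}{3} + \frac{\sqrt{35}}{3}}$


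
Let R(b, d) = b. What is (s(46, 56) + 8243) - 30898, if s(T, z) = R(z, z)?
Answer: -22599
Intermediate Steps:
s(T, z) = z
(s(46, 56) + 8243) - 30898 = (56 + 8243) - 30898 = 8299 - 30898 = -22599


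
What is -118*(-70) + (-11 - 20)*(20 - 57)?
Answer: 9407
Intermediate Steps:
-118*(-70) + (-11 - 20)*(20 - 57) = 8260 - 31*(-37) = 8260 + 1147 = 9407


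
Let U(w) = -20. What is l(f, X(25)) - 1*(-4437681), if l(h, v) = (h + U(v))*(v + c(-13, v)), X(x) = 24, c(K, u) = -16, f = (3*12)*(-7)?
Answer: 4435505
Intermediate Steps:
f = -252 (f = 36*(-7) = -252)
l(h, v) = (-20 + h)*(-16 + v) (l(h, v) = (h - 20)*(v - 16) = (-20 + h)*(-16 + v))
l(f, X(25)) - 1*(-4437681) = (320 - 20*24 - 16*(-252) - 252*24) - 1*(-4437681) = (320 - 480 + 4032 - 6048) + 4437681 = -2176 + 4437681 = 4435505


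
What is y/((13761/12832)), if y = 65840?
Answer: 844858880/13761 ≈ 61395.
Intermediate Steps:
y/((13761/12832)) = 65840/((13761/12832)) = 65840/((13761*(1/12832))) = 65840/(13761/12832) = 65840*(12832/13761) = 844858880/13761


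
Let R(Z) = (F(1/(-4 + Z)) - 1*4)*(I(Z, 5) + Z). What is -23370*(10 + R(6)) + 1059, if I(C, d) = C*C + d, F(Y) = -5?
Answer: 9652869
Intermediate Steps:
I(C, d) = d + C² (I(C, d) = C² + d = d + C²)
R(Z) = -45 - 9*Z - 9*Z² (R(Z) = (-5 - 1*4)*((5 + Z²) + Z) = (-5 - 4)*(5 + Z + Z²) = -9*(5 + Z + Z²) = -45 - 9*Z - 9*Z²)
-23370*(10 + R(6)) + 1059 = -23370*(10 + (-45 - 9*6 - 9*6²)) + 1059 = -23370*(10 + (-45 - 54 - 9*36)) + 1059 = -23370*(10 + (-45 - 54 - 324)) + 1059 = -23370*(10 - 423) + 1059 = -23370*(-413) + 1059 = -1230*(-7847) + 1059 = 9651810 + 1059 = 9652869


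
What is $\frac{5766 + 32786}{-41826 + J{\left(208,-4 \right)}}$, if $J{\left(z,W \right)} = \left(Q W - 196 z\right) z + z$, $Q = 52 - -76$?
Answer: $- \frac{19276}{4313929} \approx -0.0044683$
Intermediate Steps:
$Q = 128$ ($Q = 52 + 76 = 128$)
$J{\left(z,W \right)} = z + z \left(- 196 z + 128 W\right)$ ($J{\left(z,W \right)} = \left(128 W - 196 z\right) z + z = \left(- 196 z + 128 W\right) z + z = z \left(- 196 z + 128 W\right) + z = z + z \left(- 196 z + 128 W\right)$)
$\frac{5766 + 32786}{-41826 + J{\left(208,-4 \right)}} = \frac{5766 + 32786}{-41826 + 208 \left(1 - 40768 + 128 \left(-4\right)\right)} = \frac{38552}{-41826 + 208 \left(1 - 40768 - 512\right)} = \frac{38552}{-41826 + 208 \left(-41279\right)} = \frac{38552}{-41826 - 8586032} = \frac{38552}{-8627858} = 38552 \left(- \frac{1}{8627858}\right) = - \frac{19276}{4313929}$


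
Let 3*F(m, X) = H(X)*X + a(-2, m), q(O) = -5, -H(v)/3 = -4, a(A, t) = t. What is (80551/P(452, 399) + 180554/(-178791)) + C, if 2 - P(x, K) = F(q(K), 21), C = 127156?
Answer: 5435729068399/43088631 ≈ 1.2615e+5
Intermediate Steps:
H(v) = 12 (H(v) = -3*(-4) = 12)
F(m, X) = 4*X + m/3 (F(m, X) = (12*X + m)/3 = (m + 12*X)/3 = 4*X + m/3)
P(x, K) = -241/3 (P(x, K) = 2 - (4*21 + (1/3)*(-5)) = 2 - (84 - 5/3) = 2 - 1*247/3 = 2 - 247/3 = -241/3)
(80551/P(452, 399) + 180554/(-178791)) + C = (80551/(-241/3) + 180554/(-178791)) + 127156 = (80551*(-3/241) + 180554*(-1/178791)) + 127156 = (-241653/241 - 180554/178791) + 127156 = -43248895037/43088631 + 127156 = 5435729068399/43088631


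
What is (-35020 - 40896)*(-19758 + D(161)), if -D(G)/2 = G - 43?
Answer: 1517864504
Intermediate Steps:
D(G) = 86 - 2*G (D(G) = -2*(G - 43) = -2*(-43 + G) = 86 - 2*G)
(-35020 - 40896)*(-19758 + D(161)) = (-35020 - 40896)*(-19758 + (86 - 2*161)) = -75916*(-19758 + (86 - 322)) = -75916*(-19758 - 236) = -75916*(-19994) = 1517864504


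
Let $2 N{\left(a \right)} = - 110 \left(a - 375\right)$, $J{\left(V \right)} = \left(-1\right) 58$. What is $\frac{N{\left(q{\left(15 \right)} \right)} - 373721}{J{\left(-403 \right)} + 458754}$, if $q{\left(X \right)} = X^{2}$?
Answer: $- \frac{365471}{458696} \approx -0.79676$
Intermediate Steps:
$J{\left(V \right)} = -58$
$N{\left(a \right)} = 20625 - 55 a$ ($N{\left(a \right)} = \frac{\left(-110\right) \left(a - 375\right)}{2} = \frac{\left(-110\right) \left(-375 + a\right)}{2} = \frac{41250 - 110 a}{2} = 20625 - 55 a$)
$\frac{N{\left(q{\left(15 \right)} \right)} - 373721}{J{\left(-403 \right)} + 458754} = \frac{\left(20625 - 55 \cdot 15^{2}\right) - 373721}{-58 + 458754} = \frac{\left(20625 - 12375\right) - 373721}{458696} = \left(\left(20625 - 12375\right) - 373721\right) \frac{1}{458696} = \left(8250 - 373721\right) \frac{1}{458696} = \left(-365471\right) \frac{1}{458696} = - \frac{365471}{458696}$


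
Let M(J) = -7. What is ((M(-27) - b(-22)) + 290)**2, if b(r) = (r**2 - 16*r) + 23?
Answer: 331776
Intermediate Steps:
b(r) = 23 + r**2 - 16*r
((M(-27) - b(-22)) + 290)**2 = ((-7 - (23 + (-22)**2 - 16*(-22))) + 290)**2 = ((-7 - (23 + 484 + 352)) + 290)**2 = ((-7 - 1*859) + 290)**2 = ((-7 - 859) + 290)**2 = (-866 + 290)**2 = (-576)**2 = 331776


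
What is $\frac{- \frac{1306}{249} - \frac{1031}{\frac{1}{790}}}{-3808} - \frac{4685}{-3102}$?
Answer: $\frac{8799399691}{40851272} \approx 215.4$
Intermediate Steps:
$\frac{- \frac{1306}{249} - \frac{1031}{\frac{1}{790}}}{-3808} - \frac{4685}{-3102} = \left(\left(-1306\right) \frac{1}{249} - 1031 \frac{1}{\frac{1}{790}}\right) \left(- \frac{1}{3808}\right) - - \frac{4685}{3102} = \left(- \frac{1306}{249} - 814490\right) \left(- \frac{1}{3808}\right) + \frac{4685}{3102} = \left(- \frac{202809316}{249}\right) \left(- \frac{1}{3808}\right) + \frac{4685}{3102} = \frac{50702329}{237048} + \frac{4685}{3102} = \frac{8799399691}{40851272}$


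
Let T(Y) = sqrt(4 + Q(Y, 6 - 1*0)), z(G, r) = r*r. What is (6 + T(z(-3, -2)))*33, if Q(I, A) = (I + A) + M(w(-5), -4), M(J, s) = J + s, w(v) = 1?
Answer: 198 + 33*sqrt(11) ≈ 307.45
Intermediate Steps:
Q(I, A) = -3 + A + I (Q(I, A) = (I + A) + (1 - 4) = (A + I) - 3 = -3 + A + I)
z(G, r) = r**2
T(Y) = sqrt(7 + Y) (T(Y) = sqrt(4 + (-3 + (6 - 1*0) + Y)) = sqrt(4 + (-3 + (6 + 0) + Y)) = sqrt(4 + (-3 + 6 + Y)) = sqrt(4 + (3 + Y)) = sqrt(7 + Y))
(6 + T(z(-3, -2)))*33 = (6 + sqrt(7 + (-2)**2))*33 = (6 + sqrt(7 + 4))*33 = (6 + sqrt(11))*33 = 198 + 33*sqrt(11)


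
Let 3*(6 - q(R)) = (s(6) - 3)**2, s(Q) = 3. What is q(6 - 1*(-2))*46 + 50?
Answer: 326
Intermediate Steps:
q(R) = 6 (q(R) = 6 - (3 - 3)**2/3 = 6 - 1/3*0**2 = 6 - 1/3*0 = 6 + 0 = 6)
q(6 - 1*(-2))*46 + 50 = 6*46 + 50 = 276 + 50 = 326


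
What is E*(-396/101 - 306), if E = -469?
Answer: 14680638/101 ≈ 1.4535e+5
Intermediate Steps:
E*(-396/101 - 306) = -469*(-396/101 - 306) = -469*(-31302/101) = 14680638/101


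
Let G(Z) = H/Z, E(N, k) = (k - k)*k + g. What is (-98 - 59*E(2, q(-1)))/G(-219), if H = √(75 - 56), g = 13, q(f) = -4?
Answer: 189435*√19/19 ≈ 43459.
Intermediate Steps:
E(N, k) = 13 (E(N, k) = (k - k)*k + 13 = 0*k + 13 = 0 + 13 = 13)
H = √19 ≈ 4.3589
G(Z) = √19/Z
(-98 - 59*E(2, q(-1)))/G(-219) = (-98 - 59*13)/((√19/(-219))) = (-98 - 767)/((√19*(-1/219))) = -865*(-219*√19/19) = -(-189435)*√19/19 = 189435*√19/19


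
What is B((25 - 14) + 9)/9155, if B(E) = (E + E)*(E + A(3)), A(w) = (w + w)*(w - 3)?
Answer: 160/1831 ≈ 0.087384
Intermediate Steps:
A(w) = 2*w*(-3 + w) (A(w) = (2*w)*(-3 + w) = 2*w*(-3 + w))
B(E) = 2*E² (B(E) = (E + E)*(E + 2*3*(-3 + 3)) = (2*E)*(E + 2*3*0) = (2*E)*(E + 0) = (2*E)*E = 2*E²)
B((25 - 14) + 9)/9155 = (2*((25 - 14) + 9)²)/9155 = (2*(11 + 9)²)*(1/9155) = (2*20²)*(1/9155) = (2*400)*(1/9155) = 800*(1/9155) = 160/1831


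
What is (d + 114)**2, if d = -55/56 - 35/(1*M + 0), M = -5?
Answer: 45171841/3136 ≈ 14404.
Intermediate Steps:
d = 337/56 (d = -55/56 - 35/(1*(-5) + 0) = -55*1/56 - 35/(-5 + 0) = -55/56 - 35/(-5) = -55/56 - 35*(-1/5) = -55/56 + 7 = 337/56 ≈ 6.0179)
(d + 114)**2 = (337/56 + 114)**2 = (6721/56)**2 = 45171841/3136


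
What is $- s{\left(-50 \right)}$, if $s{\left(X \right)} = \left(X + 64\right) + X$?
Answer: $36$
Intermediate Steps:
$s{\left(X \right)} = 64 + 2 X$ ($s{\left(X \right)} = \left(64 + X\right) + X = 64 + 2 X$)
$- s{\left(-50 \right)} = - (64 + 2 \left(-50\right)) = - (64 - 100) = \left(-1\right) \left(-36\right) = 36$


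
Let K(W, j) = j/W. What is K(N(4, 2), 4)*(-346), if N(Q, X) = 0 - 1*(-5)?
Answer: -1384/5 ≈ -276.80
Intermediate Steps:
N(Q, X) = 5 (N(Q, X) = 0 + 5 = 5)
K(N(4, 2), 4)*(-346) = (4/5)*(-346) = (4*(⅕))*(-346) = (⅘)*(-346) = -1384/5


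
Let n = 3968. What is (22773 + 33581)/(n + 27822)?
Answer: 28177/15895 ≈ 1.7727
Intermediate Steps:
(22773 + 33581)/(n + 27822) = (22773 + 33581)/(3968 + 27822) = 56354/31790 = 56354*(1/31790) = 28177/15895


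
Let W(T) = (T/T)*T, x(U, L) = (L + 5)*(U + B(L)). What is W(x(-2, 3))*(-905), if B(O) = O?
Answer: -7240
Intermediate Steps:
x(U, L) = (5 + L)*(L + U) (x(U, L) = (L + 5)*(U + L) = (5 + L)*(L + U))
W(T) = T (W(T) = 1*T = T)
W(x(-2, 3))*(-905) = (3² + 5*3 + 5*(-2) + 3*(-2))*(-905) = (9 + 15 - 10 - 6)*(-905) = 8*(-905) = -7240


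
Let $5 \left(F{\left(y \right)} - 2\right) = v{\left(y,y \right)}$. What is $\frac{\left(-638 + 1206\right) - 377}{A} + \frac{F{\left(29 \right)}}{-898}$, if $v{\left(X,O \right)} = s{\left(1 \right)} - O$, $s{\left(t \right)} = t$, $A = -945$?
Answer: $- \frac{84058}{424305} \approx -0.19811$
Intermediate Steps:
$v{\left(X,O \right)} = 1 - O$
$F{\left(y \right)} = \frac{11}{5} - \frac{y}{5}$ ($F{\left(y \right)} = 2 + \frac{1 - y}{5} = 2 - \left(- \frac{1}{5} + \frac{y}{5}\right) = \frac{11}{5} - \frac{y}{5}$)
$\frac{\left(-638 + 1206\right) - 377}{A} + \frac{F{\left(29 \right)}}{-898} = \frac{\left(-638 + 1206\right) - 377}{-945} + \frac{\frac{11}{5} - \frac{29}{5}}{-898} = \left(568 - 377\right) \left(- \frac{1}{945}\right) + \left(\frac{11}{5} - \frac{29}{5}\right) \left(- \frac{1}{898}\right) = 191 \left(- \frac{1}{945}\right) - - \frac{9}{2245} = - \frac{191}{945} + \frac{9}{2245} = - \frac{84058}{424305}$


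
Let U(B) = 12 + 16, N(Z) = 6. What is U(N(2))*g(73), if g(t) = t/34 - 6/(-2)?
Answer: 2450/17 ≈ 144.12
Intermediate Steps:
g(t) = 3 + t/34 (g(t) = t*(1/34) - 6*(-½) = t/34 + 3 = 3 + t/34)
U(B) = 28
U(N(2))*g(73) = 28*(3 + (1/34)*73) = 28*(3 + 73/34) = 28*(175/34) = 2450/17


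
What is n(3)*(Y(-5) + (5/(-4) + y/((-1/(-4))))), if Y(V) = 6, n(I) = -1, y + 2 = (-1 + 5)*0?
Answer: 13/4 ≈ 3.2500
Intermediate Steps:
y = -2 (y = -2 + (-1 + 5)*0 = -2 + 4*0 = -2 + 0 = -2)
n(3)*(Y(-5) + (5/(-4) + y/((-1/(-4))))) = -(6 + (5/(-4) - 2/((-1/(-4))))) = -(6 + (5*(-¼) - 2/((-1*(-¼))))) = -(6 + (-5/4 - 2/¼)) = -(6 + (-5/4 - 2*4)) = -(6 + (-5/4 - 8)) = -(6 - 37/4) = -1*(-13/4) = 13/4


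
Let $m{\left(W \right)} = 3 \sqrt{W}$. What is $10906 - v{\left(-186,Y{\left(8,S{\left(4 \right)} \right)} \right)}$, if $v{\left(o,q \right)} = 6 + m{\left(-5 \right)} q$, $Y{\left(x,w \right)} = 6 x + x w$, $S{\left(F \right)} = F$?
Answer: $10900 - 240 i \sqrt{5} \approx 10900.0 - 536.66 i$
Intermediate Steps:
$Y{\left(x,w \right)} = 6 x + w x$
$v{\left(o,q \right)} = 6 + 3 i q \sqrt{5}$ ($v{\left(o,q \right)} = 6 + 3 \sqrt{-5} q = 6 + 3 i \sqrt{5} q = 6 + 3 i q \sqrt{5}$)
$10906 - v{\left(-186,Y{\left(8,S{\left(4 \right)} \right)} \right)} = 10906 - \left(6 + 3 i 8 \left(6 + 4\right) \sqrt{5}\right) = 10906 - \left(6 + 3 i 8 \cdot 10 \sqrt{5}\right) = 10906 - \left(6 + 3 i 80 \sqrt{5}\right) = 10906 - \left(6 + 240 i \sqrt{5}\right) = 10900 - 240 i \sqrt{5}$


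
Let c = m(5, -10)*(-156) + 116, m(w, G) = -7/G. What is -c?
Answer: -34/5 ≈ -6.8000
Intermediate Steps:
c = 34/5 (c = -7/(-10)*(-156) + 116 = -7*(-1/10)*(-156) + 116 = (7/10)*(-156) + 116 = -546/5 + 116 = 34/5 ≈ 6.8000)
-c = -1*34/5 = -34/5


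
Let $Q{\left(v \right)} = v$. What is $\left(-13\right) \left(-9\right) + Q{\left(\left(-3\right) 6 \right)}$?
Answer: $99$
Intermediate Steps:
$\left(-13\right) \left(-9\right) + Q{\left(\left(-3\right) 6 \right)} = \left(-13\right) \left(-9\right) - 18 = 117 - 18 = 99$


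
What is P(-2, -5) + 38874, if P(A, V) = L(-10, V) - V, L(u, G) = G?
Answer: 38874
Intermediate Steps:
P(A, V) = 0 (P(A, V) = V - V = 0)
P(-2, -5) + 38874 = 0 + 38874 = 38874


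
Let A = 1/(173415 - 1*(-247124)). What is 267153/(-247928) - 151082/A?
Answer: -15752321970500897/247928 ≈ -6.3536e+10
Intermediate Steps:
A = 1/420539 (A = 1/(173415 + 247124) = 1/420539 ≈ 2.3779e-6)
267153/(-247928) - 151082/A = 267153/(-247928) - 151082/1/420539 = 267153*(-1/247928) - 151082*420539 = -267153/247928 - 63535873198 = -15752321970500897/247928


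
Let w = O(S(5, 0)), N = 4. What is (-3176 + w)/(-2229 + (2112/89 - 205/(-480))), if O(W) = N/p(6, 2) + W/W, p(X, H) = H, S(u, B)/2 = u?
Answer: 27110112/18838175 ≈ 1.4391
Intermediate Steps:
S(u, B) = 2*u
O(W) = 3 (O(W) = 4/2 + W/W = 4*(1/2) + 1 = 2 + 1 = 3)
w = 3
(-3176 + w)/(-2229 + (2112/89 - 205/(-480))) = (-3176 + 3)/(-2229 + (2112/89 - 205/(-480))) = -3173/(-2229 + (2112*(1/89) - 205*(-1/480))) = -3173/(-2229 + (2112/89 + 41/96)) = -3173/(-2229 + 206401/8544) = -3173/(-18838175/8544) = -3173*(-8544/18838175) = 27110112/18838175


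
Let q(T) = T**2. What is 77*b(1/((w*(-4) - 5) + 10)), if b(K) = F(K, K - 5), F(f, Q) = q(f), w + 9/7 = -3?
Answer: 3773/24025 ≈ 0.15704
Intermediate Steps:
w = -30/7 (w = -9/7 - 3 = -30/7 ≈ -4.2857)
F(f, Q) = f**2
b(K) = K**2
77*b(1/((w*(-4) - 5) + 10)) = 77*(1/((-30/7*(-4) - 5) + 10))**2 = 77*(1/((120/7 - 5) + 10))**2 = 77*(1/(85/7 + 10))**2 = 77*(1/(155/7))**2 = 77*(7/155)**2 = 77*(49/24025) = 3773/24025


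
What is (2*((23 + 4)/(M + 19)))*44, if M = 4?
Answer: 2376/23 ≈ 103.30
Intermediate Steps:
(2*((23 + 4)/(M + 19)))*44 = (2*((23 + 4)/(4 + 19)))*44 = (2*(27/23))*44 = (54/23)*44 = 2376/23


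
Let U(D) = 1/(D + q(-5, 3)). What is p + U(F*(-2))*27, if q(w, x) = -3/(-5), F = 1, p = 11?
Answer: -58/7 ≈ -8.2857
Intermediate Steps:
q(w, x) = ⅗ (q(w, x) = -3*(-⅕) = ⅗)
U(D) = 1/(⅗ + D) (U(D) = 1/(D + ⅗) = 1/(⅗ + D))
p + U(F*(-2))*27 = 11 + (5/(3 + 5*(1*(-2))))*27 = 11 + (5/(3 + 5*(-2)))*27 = 11 + (5/(3 - 10))*27 = 11 + (5/(-7))*27 = 11 + (5*(-⅐))*27 = 11 - 5/7*27 = 11 - 135/7 = -58/7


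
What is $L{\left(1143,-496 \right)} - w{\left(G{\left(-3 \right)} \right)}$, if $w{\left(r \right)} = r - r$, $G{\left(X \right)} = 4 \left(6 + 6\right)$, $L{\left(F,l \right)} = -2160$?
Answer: $-2160$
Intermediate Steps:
$G{\left(X \right)} = 48$ ($G{\left(X \right)} = 4 \cdot 12 = 48$)
$w{\left(r \right)} = 0$
$L{\left(1143,-496 \right)} - w{\left(G{\left(-3 \right)} \right)} = -2160 - 0 = -2160 + 0 = -2160$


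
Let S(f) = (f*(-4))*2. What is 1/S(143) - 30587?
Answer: -34991529/1144 ≈ -30587.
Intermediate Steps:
S(f) = -8*f (S(f) = -4*f*2 = -8*f)
1/S(143) - 30587 = 1/(-8*143) - 30587 = 1/(-1144) - 30587 = -1/1144 - 30587 = -34991529/1144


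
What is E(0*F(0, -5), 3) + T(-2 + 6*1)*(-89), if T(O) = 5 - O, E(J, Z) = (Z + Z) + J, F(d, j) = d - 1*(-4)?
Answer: -83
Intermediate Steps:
F(d, j) = 4 + d (F(d, j) = d + 4 = 4 + d)
E(J, Z) = J + 2*Z (E(J, Z) = 2*Z + J = J + 2*Z)
E(0*F(0, -5), 3) + T(-2 + 6*1)*(-89) = (0*(4 + 0) + 2*3) + (5 - (-2 + 6*1))*(-89) = (0*4 + 6) + (5 - (-2 + 6))*(-89) = (0 + 6) + (5 - 1*4)*(-89) = 6 + (5 - 4)*(-89) = 6 + 1*(-89) = 6 - 89 = -83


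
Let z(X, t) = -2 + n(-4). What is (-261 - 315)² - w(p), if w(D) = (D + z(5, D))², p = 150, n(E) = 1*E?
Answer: 311040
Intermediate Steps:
n(E) = E
z(X, t) = -6 (z(X, t) = -2 - 4 = -6)
w(D) = (-6 + D)² (w(D) = (D - 6)² = (-6 + D)²)
(-261 - 315)² - w(p) = (-261 - 315)² - (-6 + 150)² = (-576)² - 1*144² = 331776 - 1*20736 = 331776 - 20736 = 311040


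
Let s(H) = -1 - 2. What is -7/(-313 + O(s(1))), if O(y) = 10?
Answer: 7/303 ≈ 0.023102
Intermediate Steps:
s(H) = -3
-7/(-313 + O(s(1))) = -7/(-313 + 10) = -7/(-303) = -1/303*(-7) = 7/303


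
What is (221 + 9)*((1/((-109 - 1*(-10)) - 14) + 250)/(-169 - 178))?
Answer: -6497270/39211 ≈ -165.70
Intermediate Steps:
(221 + 9)*((1/((-109 - 1*(-10)) - 14) + 250)/(-169 - 178)) = 230*((1/((-109 + 10) - 14) + 250)/(-347)) = 230*((1/(-99 - 14) + 250)*(-1/347)) = 230*((1/(-113) + 250)*(-1/347)) = 230*((-1/113 + 250)*(-1/347)) = 230*((28249/113)*(-1/347)) = 230*(-28249/39211) = -6497270/39211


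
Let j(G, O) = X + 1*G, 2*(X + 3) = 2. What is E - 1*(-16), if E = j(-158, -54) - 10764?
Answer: -10908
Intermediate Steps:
X = -2 (X = -3 + (½)*2 = -3 + 1 = -2)
j(G, O) = -2 + G (j(G, O) = -2 + 1*G = -2 + G)
E = -10924 (E = (-2 - 158) - 10764 = -160 - 10764 = -10924)
E - 1*(-16) = -10924 - 1*(-16) = -10924 + 16 = -10908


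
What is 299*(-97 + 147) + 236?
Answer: 15186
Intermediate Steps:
299*(-97 + 147) + 236 = 299*50 + 236 = 14950 + 236 = 15186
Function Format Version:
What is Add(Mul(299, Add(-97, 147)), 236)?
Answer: 15186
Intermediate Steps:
Add(Mul(299, Add(-97, 147)), 236) = Add(Mul(299, 50), 236) = Add(14950, 236) = 15186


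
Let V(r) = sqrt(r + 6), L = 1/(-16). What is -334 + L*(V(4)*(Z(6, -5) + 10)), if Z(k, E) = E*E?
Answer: -334 - 35*sqrt(10)/16 ≈ -340.92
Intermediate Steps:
L = -1/16 ≈ -0.062500
V(r) = sqrt(6 + r)
Z(k, E) = E**2
-334 + L*(V(4)*(Z(6, -5) + 10)) = -334 - sqrt(6 + 4)*((-5)**2 + 10)/16 = -334 - sqrt(10)*(25 + 10)/16 = -334 - sqrt(10)*35/16 = -334 - 35*sqrt(10)/16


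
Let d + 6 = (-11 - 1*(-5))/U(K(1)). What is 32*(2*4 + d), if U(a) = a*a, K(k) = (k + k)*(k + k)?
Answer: 52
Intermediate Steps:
K(k) = 4*k² (K(k) = (2*k)*(2*k) = 4*k²)
U(a) = a²
d = -51/8 (d = -6 + (-11 - 1*(-5))/((4*1²)²) = -6 + (-11 + 5)/((4*1)²) = -6 - 6/(4²) = -6 - 6/16 = -6 - 6*1/16 = -6 - 3/8 = -51/8 ≈ -6.3750)
32*(2*4 + d) = 32*(2*4 - 51/8) = 32*(8 - 51/8) = 32*(13/8) = 52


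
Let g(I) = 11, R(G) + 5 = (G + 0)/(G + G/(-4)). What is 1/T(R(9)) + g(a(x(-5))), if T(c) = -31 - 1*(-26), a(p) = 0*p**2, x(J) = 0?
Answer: 54/5 ≈ 10.800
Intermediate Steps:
a(p) = 0
R(G) = -11/3 (R(G) = -5 + (G + 0)/(G + G/(-4)) = -5 + G/(G + G*(-1/4)) = -5 + G/(G - G/4) = -5 + G/((3*G/4)) = -5 + G*(4/(3*G)) = -5 + 4/3 = -11/3)
T(c) = -5 (T(c) = -31 + 26 = -5)
1/T(R(9)) + g(a(x(-5))) = 1/(-5) + 11 = -1/5 + 11 = 54/5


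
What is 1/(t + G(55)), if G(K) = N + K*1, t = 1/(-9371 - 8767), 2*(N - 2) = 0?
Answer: 18138/1033865 ≈ 0.017544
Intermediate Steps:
N = 2 (N = 2 + (½)*0 = 2 + 0 = 2)
t = -1/18138 (t = 1/(-18138) = -1/18138 ≈ -5.5133e-5)
G(K) = 2 + K (G(K) = 2 + K*1 = 2 + K)
1/(t + G(55)) = 1/(-1/18138 + (2 + 55)) = 1/(-1/18138 + 57) = 1/(1033865/18138) = 18138/1033865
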